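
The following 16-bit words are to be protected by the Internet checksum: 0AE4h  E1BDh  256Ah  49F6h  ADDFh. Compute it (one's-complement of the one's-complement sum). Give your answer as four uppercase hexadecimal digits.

F61D

One's-complement addition (fold any carry out of bit 15 back into bit 0):
  0x0AE4 + 0xE1BD = 0x0ECA1
  0xECA1 + 0x256A = 0x1120B → wrap carry → 0x120C
  0x120C + 0x49F6 = 0x05C02
  0x5C02 + 0xADDF = 0x109E1 → wrap carry → 0x09E2
One's-complement sum = 0x09E2.
Checksum = ~0x09E2 & 0xFFFF = 0xF61D.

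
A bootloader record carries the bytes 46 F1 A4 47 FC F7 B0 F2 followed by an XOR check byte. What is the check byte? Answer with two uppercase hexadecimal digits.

XOR the bytes together:
  start with 0x46
  0x46 ⊕ 0xF1 = 0xB7
  0xB7 ⊕ 0xA4 = 0x13
  0x13 ⊕ 0x47 = 0x54
  0x54 ⊕ 0xFC = 0xA8
  0xA8 ⊕ 0xF7 = 0x5F
  0x5F ⊕ 0xB0 = 0xEF
  0xEF ⊕ 0xF2 = 0x1D

1D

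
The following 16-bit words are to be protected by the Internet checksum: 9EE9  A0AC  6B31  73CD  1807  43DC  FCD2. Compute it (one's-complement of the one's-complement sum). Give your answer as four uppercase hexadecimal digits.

One's-complement addition (fold any carry out of bit 15 back into bit 0):
  0x9EE9 + 0xA0AC = 0x13F95 → wrap carry → 0x3F96
  0x3F96 + 0x6B31 = 0x0AAC7
  0xAAC7 + 0x73CD = 0x11E94 → wrap carry → 0x1E95
  0x1E95 + 0x1807 = 0x0369C
  0x369C + 0x43DC = 0x07A78
  0x7A78 + 0xFCD2 = 0x1774A → wrap carry → 0x774B
One's-complement sum = 0x774B.
Checksum = ~0x774B & 0xFFFF = 0x88B4.

88B4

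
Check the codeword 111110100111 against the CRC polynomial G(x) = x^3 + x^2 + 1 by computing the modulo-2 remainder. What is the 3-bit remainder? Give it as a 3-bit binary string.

Modulo-2 division of 111110100111 by 1101:
  pos 0: 1111 XOR 1101 = 0010
  pos 2: 1010 XOR 1101 = 0111
  pos 3: 1111 XOR 1101 = 0010
  pos 5: 1000 XOR 1101 = 0101
  pos 6: 1011 XOR 1101 = 0110
  pos 7: 1101 XOR 1101 = 0000
Remainder = 001 (nonzero — an error is detected).

001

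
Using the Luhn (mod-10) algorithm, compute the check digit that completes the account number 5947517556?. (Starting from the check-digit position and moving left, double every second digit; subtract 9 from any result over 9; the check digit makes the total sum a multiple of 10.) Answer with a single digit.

Partial digits right→left: 6 5 5 7 1 5 7 4 9 5
Double every second digit counting from the check-digit position (so the 1st, 3rd, 5th, ... of the partial from the right).
  doubled (with −9 where >9): 3 1 2 5 9 → sum 20
  kept as-is: 5 7 5 4 5 → sum 26
Total = 20 + 26 = 46.
Check digit = (10 − (46 mod 10)) mod 10 = 4.

4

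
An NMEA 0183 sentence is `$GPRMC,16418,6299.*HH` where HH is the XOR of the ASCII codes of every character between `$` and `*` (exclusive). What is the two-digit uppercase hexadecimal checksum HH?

5B

XOR the ASCII codes of the payload characters:
  'G' = 0x47 → acc = 0x47
  'P' = 0x50 → acc = 0x17
  'R' = 0x52 → acc = 0x45
  'M' = 0x4D → acc = 0x08
  'C' = 0x43 → acc = 0x4B
  ',' = 0x2C → acc = 0x67
  '1' = 0x31 → acc = 0x56
  '6' = 0x36 → acc = 0x60
  '4' = 0x34 → acc = 0x54
  '1' = 0x31 → acc = 0x65
  '8' = 0x38 → acc = 0x5D
  ',' = 0x2C → acc = 0x71
  '6' = 0x36 → acc = 0x47
  '2' = 0x32 → acc = 0x75
  '9' = 0x39 → acc = 0x4C
  '9' = 0x39 → acc = 0x75
  '.' = 0x2E → acc = 0x5B
Checksum = 0x5B.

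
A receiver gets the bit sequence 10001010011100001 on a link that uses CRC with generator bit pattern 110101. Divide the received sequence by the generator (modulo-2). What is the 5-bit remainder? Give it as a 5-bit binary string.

Modulo-2 division of 10001010011100001 by 110101:
  pos 0: 100010 XOR 110101 = 010111
  pos 1: 101111 XOR 110101 = 011010
  pos 2: 110100 XOR 110101 = 000001
  pos 7: 101110 XOR 110101 = 011011
  pos 8: 110110 XOR 110101 = 000011
Remainder = 11001 (nonzero — an error is detected).

11001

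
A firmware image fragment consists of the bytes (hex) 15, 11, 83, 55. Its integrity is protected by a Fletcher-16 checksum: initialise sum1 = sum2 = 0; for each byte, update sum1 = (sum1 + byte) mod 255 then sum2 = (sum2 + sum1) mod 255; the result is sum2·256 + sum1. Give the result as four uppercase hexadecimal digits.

E3FE

Running sums (mod 255):
  after byte 0 (15): sum1=21, sum2=21
  after byte 1 (11): sum1=38, sum2=59
  after byte 2 (83): sum1=169, sum2=228
  after byte 3 (55): sum1=254, sum2=227
Checksum = sum2·256 + sum1 = 227·256 + 254 = 58366 = 0xE3FE.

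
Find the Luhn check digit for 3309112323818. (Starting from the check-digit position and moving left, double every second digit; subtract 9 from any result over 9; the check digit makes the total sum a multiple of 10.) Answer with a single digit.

Partial digits right→left: 8 1 8 3 2 3 2 1 1 9 0 3 3
Double every second digit counting from the check-digit position (so the 1st, 3rd, 5th, ... of the partial from the right).
  doubled (with −9 where >9): 7 7 4 4 2 0 6 → sum 30
  kept as-is: 1 3 3 1 9 3 → sum 20
Total = 30 + 20 = 50.
Check digit = (10 − (50 mod 10)) mod 10 = 0.

0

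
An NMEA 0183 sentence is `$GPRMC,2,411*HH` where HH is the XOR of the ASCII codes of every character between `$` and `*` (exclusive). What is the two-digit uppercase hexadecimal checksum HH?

XOR the ASCII codes of the payload characters:
  'G' = 0x47 → acc = 0x47
  'P' = 0x50 → acc = 0x17
  'R' = 0x52 → acc = 0x45
  'M' = 0x4D → acc = 0x08
  'C' = 0x43 → acc = 0x4B
  ',' = 0x2C → acc = 0x67
  '2' = 0x32 → acc = 0x55
  ',' = 0x2C → acc = 0x79
  '4' = 0x34 → acc = 0x4D
  '1' = 0x31 → acc = 0x7C
  '1' = 0x31 → acc = 0x4D
Checksum = 0x4D.

4D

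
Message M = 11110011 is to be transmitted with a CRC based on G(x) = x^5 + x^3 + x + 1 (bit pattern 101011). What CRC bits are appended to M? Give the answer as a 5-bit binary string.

Append 5 zeros: 1111001100000. Divide by 101011 (XOR where the leading bit is 1):
  pos 0: 111100 XOR 101011 = 010111
  pos 1: 101111 XOR 101011 = 000100
  pos 4: 100100 XOR 101011 = 001111
  pos 6: 111100 XOR 101011 = 010111
  pos 7: 101110 XOR 101011 = 000101
Remainder (last 5 bits) = 00101. This is the CRC / FCS.

00101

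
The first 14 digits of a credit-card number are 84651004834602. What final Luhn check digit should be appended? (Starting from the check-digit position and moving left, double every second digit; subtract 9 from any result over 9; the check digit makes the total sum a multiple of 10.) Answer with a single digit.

3

Partial digits right→left: 2 0 6 4 3 8 4 0 0 1 5 6 4 8
Double every second digit counting from the check-digit position (so the 1st, 3rd, 5th, ... of the partial from the right).
  doubled (with −9 where >9): 4 3 6 8 0 1 8 → sum 30
  kept as-is: 0 4 8 0 1 6 8 → sum 27
Total = 30 + 27 = 57.
Check digit = (10 − (57 mod 10)) mod 10 = 3.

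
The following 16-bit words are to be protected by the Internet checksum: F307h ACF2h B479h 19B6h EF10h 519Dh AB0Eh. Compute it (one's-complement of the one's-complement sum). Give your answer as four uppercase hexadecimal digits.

A618

One's-complement addition (fold any carry out of bit 15 back into bit 0):
  0xF307 + 0xACF2 = 0x19FF9 → wrap carry → 0x9FFA
  0x9FFA + 0xB479 = 0x15473 → wrap carry → 0x5474
  0x5474 + 0x19B6 = 0x06E2A
  0x6E2A + 0xEF10 = 0x15D3A → wrap carry → 0x5D3B
  0x5D3B + 0x519D = 0x0AED8
  0xAED8 + 0xAB0E = 0x159E6 → wrap carry → 0x59E7
One's-complement sum = 0x59E7.
Checksum = ~0x59E7 & 0xFFFF = 0xA618.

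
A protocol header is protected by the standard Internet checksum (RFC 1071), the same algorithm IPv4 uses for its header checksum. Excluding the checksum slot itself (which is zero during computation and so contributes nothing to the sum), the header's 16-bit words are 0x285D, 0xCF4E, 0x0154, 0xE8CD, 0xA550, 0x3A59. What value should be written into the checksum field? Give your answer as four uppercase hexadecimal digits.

One's-complement addition (fold any carry out of bit 15 back into bit 0):
  0x285D + 0xCF4E = 0x0F7AB
  0xF7AB + 0x0154 = 0x0F8FF
  0xF8FF + 0xE8CD = 0x1E1CC → wrap carry → 0xE1CD
  0xE1CD + 0xA550 = 0x1871D → wrap carry → 0x871E
  0x871E + 0x3A59 = 0x0C177
One's-complement sum = 0xC177.
Checksum = ~0xC177 & 0xFFFF = 0x3E88.

3E88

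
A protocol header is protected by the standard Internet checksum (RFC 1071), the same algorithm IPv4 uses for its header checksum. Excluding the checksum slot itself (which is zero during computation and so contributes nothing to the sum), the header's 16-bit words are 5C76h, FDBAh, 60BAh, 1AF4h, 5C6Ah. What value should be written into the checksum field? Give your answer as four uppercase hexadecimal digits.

One's-complement addition (fold any carry out of bit 15 back into bit 0):
  0x5C76 + 0xFDBA = 0x15A30 → wrap carry → 0x5A31
  0x5A31 + 0x60BA = 0x0BAEB
  0xBAEB + 0x1AF4 = 0x0D5DF
  0xD5DF + 0x5C6A = 0x13249 → wrap carry → 0x324A
One's-complement sum = 0x324A.
Checksum = ~0x324A & 0xFFFF = 0xCDB5.

CDB5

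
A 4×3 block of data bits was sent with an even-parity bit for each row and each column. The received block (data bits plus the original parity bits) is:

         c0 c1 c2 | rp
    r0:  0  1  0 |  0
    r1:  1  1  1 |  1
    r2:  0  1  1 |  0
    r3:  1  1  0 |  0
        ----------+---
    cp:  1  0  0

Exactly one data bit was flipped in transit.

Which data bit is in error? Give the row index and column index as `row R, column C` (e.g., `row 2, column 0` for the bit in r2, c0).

Recompute each row's even parity and compare to rp:
  r0: data parity 1, sent rp 0 → mismatch
  r1: data parity 1, sent rp 1 → ok
  r2: data parity 0, sent rp 0 → ok
  r3: data parity 0, sent rp 0 → ok
Recompute each column's even parity and compare to cp:
  c0: data parity 0, sent cp 1 → mismatch
  c1: data parity 0, sent cp 0 → ok
  c2: data parity 0, sent cp 0 → ok
Exactly one row (r0) and one column (c0) fail → the flipped bit is at their intersection.

row 0, column 0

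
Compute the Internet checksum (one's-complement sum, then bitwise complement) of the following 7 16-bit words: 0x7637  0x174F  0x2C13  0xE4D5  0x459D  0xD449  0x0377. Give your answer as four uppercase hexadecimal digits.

One's-complement addition (fold any carry out of bit 15 back into bit 0):
  0x7637 + 0x174F = 0x08D86
  0x8D86 + 0x2C13 = 0x0B999
  0xB999 + 0xE4D5 = 0x19E6E → wrap carry → 0x9E6F
  0x9E6F + 0x459D = 0x0E40C
  0xE40C + 0xD449 = 0x1B855 → wrap carry → 0xB856
  0xB856 + 0x0377 = 0x0BBCD
One's-complement sum = 0xBBCD.
Checksum = ~0xBBCD & 0xFFFF = 0x4432.

4432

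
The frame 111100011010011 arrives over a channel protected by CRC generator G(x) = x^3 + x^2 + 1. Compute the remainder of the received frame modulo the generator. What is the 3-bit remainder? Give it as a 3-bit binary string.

Modulo-2 division of 111100011010011 by 1101:
  pos 0: 1111 XOR 1101 = 0010
  pos 2: 1000 XOR 1101 = 0101
  pos 3: 1010 XOR 1101 = 0111
  pos 4: 1111 XOR 1101 = 0010
  pos 6: 1010 XOR 1101 = 0111
  pos 7: 1111 XOR 1101 = 0010
  pos 9: 1000 XOR 1101 = 0101
  pos 10: 1011 XOR 1101 = 0110
  pos 11: 1101 XOR 1101 = 0000
Remainder = 000 (zero — the frame passes the CRC check).

000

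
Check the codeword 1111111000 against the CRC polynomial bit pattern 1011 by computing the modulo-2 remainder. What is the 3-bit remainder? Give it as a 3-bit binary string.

Modulo-2 division of 1111111000 by 1011:
  pos 0: 1111 XOR 1011 = 0100
  pos 1: 1001 XOR 1011 = 0010
  pos 3: 1011 XOR 1011 = 0000
Remainder = 000 (zero — the frame passes the CRC check).

000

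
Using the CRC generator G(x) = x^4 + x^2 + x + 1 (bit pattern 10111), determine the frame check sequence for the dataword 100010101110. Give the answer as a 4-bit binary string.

Append 4 zeros: 1000101011100000. Divide by 10111 (XOR where the leading bit is 1):
  pos 0: 10001 XOR 10111 = 00110
  pos 2: 11001 XOR 10111 = 01110
  pos 3: 11100 XOR 10111 = 01011
  pos 4: 10111 XOR 10111 = 00000
  pos 9: 11000 XOR 10111 = 01111
  pos 10: 11110 XOR 10111 = 01001
  pos 11: 10010 XOR 10111 = 00101
Remainder (last 4 bits) = 0101. This is the CRC / FCS.

0101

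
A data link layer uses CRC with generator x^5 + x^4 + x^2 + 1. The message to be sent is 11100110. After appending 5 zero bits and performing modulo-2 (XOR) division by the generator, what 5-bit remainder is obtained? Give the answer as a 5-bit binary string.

00001

Append 5 zeros: 1110011000000. Divide by 110101 (XOR where the leading bit is 1):
  pos 0: 111001 XOR 110101 = 001100
  pos 2: 110010 XOR 110101 = 000111
  pos 5: 111000 XOR 110101 = 001101
  pos 7: 110100 XOR 110101 = 000001
Remainder (last 5 bits) = 00001. This is the CRC / FCS.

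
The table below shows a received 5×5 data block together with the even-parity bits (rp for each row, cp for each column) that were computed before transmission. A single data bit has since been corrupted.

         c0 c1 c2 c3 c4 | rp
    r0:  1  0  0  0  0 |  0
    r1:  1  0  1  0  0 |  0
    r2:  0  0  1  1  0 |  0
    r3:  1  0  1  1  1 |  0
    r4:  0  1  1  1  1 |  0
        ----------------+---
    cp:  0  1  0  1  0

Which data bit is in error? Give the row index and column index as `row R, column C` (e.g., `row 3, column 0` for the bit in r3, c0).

Recompute each row's even parity and compare to rp:
  r0: data parity 1, sent rp 0 → mismatch
  r1: data parity 0, sent rp 0 → ok
  r2: data parity 0, sent rp 0 → ok
  r3: data parity 0, sent rp 0 → ok
  r4: data parity 0, sent rp 0 → ok
Recompute each column's even parity and compare to cp:
  c0: data parity 1, sent cp 0 → mismatch
  c1: data parity 1, sent cp 1 → ok
  c2: data parity 0, sent cp 0 → ok
  c3: data parity 1, sent cp 1 → ok
  c4: data parity 0, sent cp 0 → ok
Exactly one row (r0) and one column (c0) fail → the flipped bit is at their intersection.

row 0, column 0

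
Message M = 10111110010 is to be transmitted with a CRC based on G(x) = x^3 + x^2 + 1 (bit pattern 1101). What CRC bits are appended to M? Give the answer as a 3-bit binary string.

100

Append 3 zeros: 10111110010000. Divide by 1101 (XOR where the leading bit is 1):
  pos 0: 1011 XOR 1101 = 0110
  pos 1: 1101 XOR 1101 = 0000
  pos 5: 1100 XOR 1101 = 0001
  pos 8: 1100 XOR 1101 = 0001
Remainder (last 3 bits) = 100. This is the CRC / FCS.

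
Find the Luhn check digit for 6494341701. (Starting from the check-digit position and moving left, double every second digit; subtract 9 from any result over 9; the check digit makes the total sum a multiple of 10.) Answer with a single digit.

Partial digits right→left: 1 0 7 1 4 3 4 9 4 6
Double every second digit counting from the check-digit position (so the 1st, 3rd, 5th, ... of the partial from the right).
  doubled (with −9 where >9): 2 5 8 8 8 → sum 31
  kept as-is: 0 1 3 9 6 → sum 19
Total = 31 + 19 = 50.
Check digit = (10 − (50 mod 10)) mod 10 = 0.

0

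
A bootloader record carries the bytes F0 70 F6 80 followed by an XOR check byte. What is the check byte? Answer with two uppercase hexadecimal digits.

XOR the bytes together:
  start with 0xF0
  0xF0 ⊕ 0x70 = 0x80
  0x80 ⊕ 0xF6 = 0x76
  0x76 ⊕ 0x80 = 0xF6

F6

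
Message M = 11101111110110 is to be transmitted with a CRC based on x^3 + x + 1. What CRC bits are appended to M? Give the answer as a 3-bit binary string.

Append 3 zeros: 11101111110110000. Divide by 1011 (XOR where the leading bit is 1):
  pos 0: 1110 XOR 1011 = 0101
  pos 1: 1011 XOR 1011 = 0000
  pos 5: 1111 XOR 1011 = 0100
  pos 6: 1001 XOR 1011 = 0010
  pos 8: 1001 XOR 1011 = 0010
  pos 10: 1010 XOR 1011 = 0001
  pos 13: 1000 XOR 1011 = 0011
Remainder (last 3 bits) = 011. This is the CRC / FCS.

011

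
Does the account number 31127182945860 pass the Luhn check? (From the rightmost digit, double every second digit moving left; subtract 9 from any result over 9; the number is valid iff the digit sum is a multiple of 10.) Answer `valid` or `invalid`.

invalid

From the right, keep odd positions and double even positions (subtract 9 from any doubled value over 9):
  doubled (positions 2,4,...): 3 1 9 7 5 2 6 → sum 33
  kept (positions 1,3,...): 0 8 4 2 1 2 1 → sum 18
Total = 51.
51 mod 10 = 1, so the number is invalid.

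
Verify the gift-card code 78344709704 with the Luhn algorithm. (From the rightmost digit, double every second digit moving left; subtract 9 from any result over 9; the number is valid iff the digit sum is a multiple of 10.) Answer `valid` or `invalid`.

invalid

From the right, keep odd positions and double even positions (subtract 9 from any doubled value over 9):
  doubled (positions 2,4,...): 0 9 5 8 7 → sum 29
  kept (positions 1,3,...): 4 7 0 4 3 7 → sum 25
Total = 54.
54 mod 10 = 4, so the number is invalid.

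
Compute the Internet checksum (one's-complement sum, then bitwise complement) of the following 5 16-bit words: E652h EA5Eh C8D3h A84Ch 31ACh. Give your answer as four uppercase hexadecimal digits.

One's-complement addition (fold any carry out of bit 15 back into bit 0):
  0xE652 + 0xEA5E = 0x1D0B0 → wrap carry → 0xD0B1
  0xD0B1 + 0xC8D3 = 0x19984 → wrap carry → 0x9985
  0x9985 + 0xA84C = 0x141D1 → wrap carry → 0x41D2
  0x41D2 + 0x31AC = 0x0737E
One's-complement sum = 0x737E.
Checksum = ~0x737E & 0xFFFF = 0x8C81.

8C81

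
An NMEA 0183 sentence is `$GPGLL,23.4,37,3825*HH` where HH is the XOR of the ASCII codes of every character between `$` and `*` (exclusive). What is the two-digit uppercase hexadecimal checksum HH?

6F

XOR the ASCII codes of the payload characters:
  'G' = 0x47 → acc = 0x47
  'P' = 0x50 → acc = 0x17
  'G' = 0x47 → acc = 0x50
  'L' = 0x4C → acc = 0x1C
  'L' = 0x4C → acc = 0x50
  ',' = 0x2C → acc = 0x7C
  '2' = 0x32 → acc = 0x4E
  '3' = 0x33 → acc = 0x7D
  '.' = 0x2E → acc = 0x53
  '4' = 0x34 → acc = 0x67
  ',' = 0x2C → acc = 0x4B
  '3' = 0x33 → acc = 0x78
  '7' = 0x37 → acc = 0x4F
  ',' = 0x2C → acc = 0x63
  '3' = 0x33 → acc = 0x50
  '8' = 0x38 → acc = 0x68
  '2' = 0x32 → acc = 0x5A
  '5' = 0x35 → acc = 0x6F
Checksum = 0x6F.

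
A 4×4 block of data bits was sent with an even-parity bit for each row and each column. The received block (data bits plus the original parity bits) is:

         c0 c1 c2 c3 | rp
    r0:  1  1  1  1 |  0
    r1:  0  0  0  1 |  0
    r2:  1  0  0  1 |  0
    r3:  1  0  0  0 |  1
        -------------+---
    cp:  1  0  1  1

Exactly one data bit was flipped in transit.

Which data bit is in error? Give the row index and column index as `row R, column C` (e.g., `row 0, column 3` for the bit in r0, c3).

Recompute each row's even parity and compare to rp:
  r0: data parity 0, sent rp 0 → ok
  r1: data parity 1, sent rp 0 → mismatch
  r2: data parity 0, sent rp 0 → ok
  r3: data parity 1, sent rp 1 → ok
Recompute each column's even parity and compare to cp:
  c0: data parity 1, sent cp 1 → ok
  c1: data parity 1, sent cp 0 → mismatch
  c2: data parity 1, sent cp 1 → ok
  c3: data parity 1, sent cp 1 → ok
Exactly one row (r1) and one column (c1) fail → the flipped bit is at their intersection.

row 1, column 1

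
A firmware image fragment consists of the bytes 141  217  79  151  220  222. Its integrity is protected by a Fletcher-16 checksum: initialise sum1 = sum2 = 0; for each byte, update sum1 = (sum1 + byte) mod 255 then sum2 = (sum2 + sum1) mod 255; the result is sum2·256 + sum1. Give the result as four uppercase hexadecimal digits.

2F0A

Running sums (mod 255):
  after byte 0 (141): sum1=141, sum2=141
  after byte 1 (217): sum1=103, sum2=244
  after byte 2 (79): sum1=182, sum2=171
  after byte 3 (151): sum1=78, sum2=249
  after byte 4 (220): sum1=43, sum2=37
  after byte 5 (222): sum1=10, sum2=47
Checksum = sum2·256 + sum1 = 47·256 + 10 = 12042 = 0x2F0A.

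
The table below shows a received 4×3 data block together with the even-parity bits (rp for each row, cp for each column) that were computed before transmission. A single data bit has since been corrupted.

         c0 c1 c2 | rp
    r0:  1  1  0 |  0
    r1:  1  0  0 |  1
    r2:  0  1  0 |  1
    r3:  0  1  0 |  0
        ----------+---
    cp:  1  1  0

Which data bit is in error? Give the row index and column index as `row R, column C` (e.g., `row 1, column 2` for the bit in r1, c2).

Recompute each row's even parity and compare to rp:
  r0: data parity 0, sent rp 0 → ok
  r1: data parity 1, sent rp 1 → ok
  r2: data parity 1, sent rp 1 → ok
  r3: data parity 1, sent rp 0 → mismatch
Recompute each column's even parity and compare to cp:
  c0: data parity 0, sent cp 1 → mismatch
  c1: data parity 1, sent cp 1 → ok
  c2: data parity 0, sent cp 0 → ok
Exactly one row (r3) and one column (c0) fail → the flipped bit is at their intersection.

row 3, column 0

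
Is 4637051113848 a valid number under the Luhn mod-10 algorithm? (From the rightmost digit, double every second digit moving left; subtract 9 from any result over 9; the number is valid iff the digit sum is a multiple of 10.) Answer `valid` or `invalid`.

valid

From the right, keep odd positions and double even positions (subtract 9 from any doubled value over 9):
  doubled (positions 2,4,...): 8 6 2 1 5 3 → sum 25
  kept (positions 1,3,...): 8 8 1 1 0 3 4 → sum 25
Total = 50.
50 mod 10 = 0, so the number is valid.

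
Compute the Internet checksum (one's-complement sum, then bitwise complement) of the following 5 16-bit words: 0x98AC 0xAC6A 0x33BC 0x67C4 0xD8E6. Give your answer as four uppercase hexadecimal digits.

4681

One's-complement addition (fold any carry out of bit 15 back into bit 0):
  0x98AC + 0xAC6A = 0x14516 → wrap carry → 0x4517
  0x4517 + 0x33BC = 0x078D3
  0x78D3 + 0x67C4 = 0x0E097
  0xE097 + 0xD8E6 = 0x1B97D → wrap carry → 0xB97E
One's-complement sum = 0xB97E.
Checksum = ~0xB97E & 0xFFFF = 0x4681.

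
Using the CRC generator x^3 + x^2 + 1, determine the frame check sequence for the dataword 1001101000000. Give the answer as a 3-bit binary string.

010

Append 3 zeros: 1001101000000000. Divide by 1101 (XOR where the leading bit is 1):
  pos 0: 1001 XOR 1101 = 0100
  pos 1: 1001 XOR 1101 = 0100
  pos 2: 1000 XOR 1101 = 0101
  pos 3: 1011 XOR 1101 = 0110
  pos 4: 1100 XOR 1101 = 0001
  pos 7: 1000 XOR 1101 = 0101
  pos 8: 1010 XOR 1101 = 0111
  pos 9: 1110 XOR 1101 = 0011
  pos 11: 1100 XOR 1101 = 0001
Remainder (last 3 bits) = 010. This is the CRC / FCS.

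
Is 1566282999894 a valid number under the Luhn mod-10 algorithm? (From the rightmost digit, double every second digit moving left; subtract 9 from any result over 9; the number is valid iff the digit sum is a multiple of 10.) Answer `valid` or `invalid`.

From the right, keep odd positions and double even positions (subtract 9 from any doubled value over 9):
  doubled (positions 2,4,...): 9 9 9 7 3 1 → sum 38
  kept (positions 1,3,...): 4 8 9 2 2 6 1 → sum 32
Total = 70.
70 mod 10 = 0, so the number is valid.

valid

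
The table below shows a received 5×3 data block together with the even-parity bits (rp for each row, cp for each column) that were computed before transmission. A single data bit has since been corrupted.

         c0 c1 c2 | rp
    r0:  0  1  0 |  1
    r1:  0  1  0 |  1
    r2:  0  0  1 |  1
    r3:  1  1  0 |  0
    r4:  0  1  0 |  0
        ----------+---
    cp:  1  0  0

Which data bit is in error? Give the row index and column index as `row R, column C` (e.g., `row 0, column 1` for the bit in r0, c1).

Recompute each row's even parity and compare to rp:
  r0: data parity 1, sent rp 1 → ok
  r1: data parity 1, sent rp 1 → ok
  r2: data parity 1, sent rp 1 → ok
  r3: data parity 0, sent rp 0 → ok
  r4: data parity 1, sent rp 0 → mismatch
Recompute each column's even parity and compare to cp:
  c0: data parity 1, sent cp 1 → ok
  c1: data parity 0, sent cp 0 → ok
  c2: data parity 1, sent cp 0 → mismatch
Exactly one row (r4) and one column (c2) fail → the flipped bit is at their intersection.

row 4, column 2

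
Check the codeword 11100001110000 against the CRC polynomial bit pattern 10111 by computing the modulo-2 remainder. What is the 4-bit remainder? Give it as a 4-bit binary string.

Modulo-2 division of 11100001110000 by 10111:
  pos 0: 11100 XOR 10111 = 01011
  pos 1: 10110 XOR 10111 = 00001
  pos 5: 10111 XOR 10111 = 00000
Remainder = 0000 (zero — the frame passes the CRC check).

0000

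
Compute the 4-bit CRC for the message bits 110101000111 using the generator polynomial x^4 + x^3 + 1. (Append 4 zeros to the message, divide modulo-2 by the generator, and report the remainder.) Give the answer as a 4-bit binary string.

1001

Append 4 zeros: 1101010001110000. Divide by 11001 (XOR where the leading bit is 1):
  pos 0: 11010 XOR 11001 = 00011
  pos 3: 11100 XOR 11001 = 00101
  pos 5: 10101 XOR 11001 = 01100
  pos 6: 11001 XOR 11001 = 00000
  pos 11: 10000 XOR 11001 = 01001
Remainder (last 4 bits) = 1001. This is the CRC / FCS.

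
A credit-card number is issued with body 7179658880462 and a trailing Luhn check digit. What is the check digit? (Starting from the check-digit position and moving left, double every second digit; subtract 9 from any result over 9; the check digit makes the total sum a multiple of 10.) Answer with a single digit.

2

Partial digits right→left: 2 6 4 0 8 8 8 5 6 9 7 1 7
Double every second digit counting from the check-digit position (so the 1st, 3rd, 5th, ... of the partial from the right).
  doubled (with −9 where >9): 4 8 7 7 3 5 5 → sum 39
  kept as-is: 6 0 8 5 9 1 → sum 29
Total = 39 + 29 = 68.
Check digit = (10 − (68 mod 10)) mod 10 = 2.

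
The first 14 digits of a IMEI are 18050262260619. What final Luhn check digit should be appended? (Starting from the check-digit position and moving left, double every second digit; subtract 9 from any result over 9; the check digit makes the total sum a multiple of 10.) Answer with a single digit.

9

Partial digits right→left: 9 1 6 0 6 2 2 6 2 0 5 0 8 1
Double every second digit counting from the check-digit position (so the 1st, 3rd, 5th, ... of the partial from the right).
  doubled (with −9 where >9): 9 3 3 4 4 1 7 → sum 31
  kept as-is: 1 0 2 6 0 0 1 → sum 10
Total = 31 + 10 = 41.
Check digit = (10 − (41 mod 10)) mod 10 = 9.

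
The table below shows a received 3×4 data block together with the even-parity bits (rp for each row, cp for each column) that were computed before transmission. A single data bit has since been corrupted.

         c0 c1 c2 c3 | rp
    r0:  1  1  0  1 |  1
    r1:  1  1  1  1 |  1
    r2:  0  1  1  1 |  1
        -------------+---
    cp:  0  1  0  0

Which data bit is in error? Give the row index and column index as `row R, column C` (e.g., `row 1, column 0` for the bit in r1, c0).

Recompute each row's even parity and compare to rp:
  r0: data parity 1, sent rp 1 → ok
  r1: data parity 0, sent rp 1 → mismatch
  r2: data parity 1, sent rp 1 → ok
Recompute each column's even parity and compare to cp:
  c0: data parity 0, sent cp 0 → ok
  c1: data parity 1, sent cp 1 → ok
  c2: data parity 0, sent cp 0 → ok
  c3: data parity 1, sent cp 0 → mismatch
Exactly one row (r1) and one column (c3) fail → the flipped bit is at their intersection.

row 1, column 3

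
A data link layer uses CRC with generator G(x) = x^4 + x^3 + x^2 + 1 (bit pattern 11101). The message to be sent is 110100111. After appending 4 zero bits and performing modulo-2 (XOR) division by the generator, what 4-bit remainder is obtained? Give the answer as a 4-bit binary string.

1010

Append 4 zeros: 1101001110000. Divide by 11101 (XOR where the leading bit is 1):
  pos 0: 11010 XOR 11101 = 00111
  pos 2: 11101 XOR 11101 = 00000
  pos 7: 11000 XOR 11101 = 00101
Remainder (last 4 bits) = 1010. This is the CRC / FCS.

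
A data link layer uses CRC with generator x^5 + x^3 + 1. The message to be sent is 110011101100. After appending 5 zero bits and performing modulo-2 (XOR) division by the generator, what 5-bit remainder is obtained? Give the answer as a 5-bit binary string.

Append 5 zeros: 11001110110000000. Divide by 101001 (XOR where the leading bit is 1):
  pos 0: 110011 XOR 101001 = 011010
  pos 1: 110101 XOR 101001 = 011100
  pos 2: 111000 XOR 101001 = 010001
  pos 3: 100011 XOR 101001 = 001010
  pos 5: 101010 XOR 101001 = 000011
  pos 9: 110000 XOR 101001 = 011001
  pos 10: 110010 XOR 101001 = 011011
  pos 11: 110110 XOR 101001 = 011111
Remainder (last 5 bits) = 11111. This is the CRC / FCS.

11111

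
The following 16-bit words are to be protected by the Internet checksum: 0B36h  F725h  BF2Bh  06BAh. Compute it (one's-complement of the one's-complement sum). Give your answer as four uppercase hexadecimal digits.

37BE

One's-complement addition (fold any carry out of bit 15 back into bit 0):
  0x0B36 + 0xF725 = 0x1025B → wrap carry → 0x025C
  0x025C + 0xBF2B = 0x0C187
  0xC187 + 0x06BA = 0x0C841
One's-complement sum = 0xC841.
Checksum = ~0xC841 & 0xFFFF = 0x37BE.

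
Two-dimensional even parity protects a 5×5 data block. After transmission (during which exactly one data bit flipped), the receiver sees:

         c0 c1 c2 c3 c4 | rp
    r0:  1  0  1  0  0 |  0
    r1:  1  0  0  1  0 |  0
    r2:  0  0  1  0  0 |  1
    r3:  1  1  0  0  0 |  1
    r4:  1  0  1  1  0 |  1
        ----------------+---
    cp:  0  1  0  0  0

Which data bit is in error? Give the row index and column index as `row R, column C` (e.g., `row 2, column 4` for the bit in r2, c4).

Recompute each row's even parity and compare to rp:
  r0: data parity 0, sent rp 0 → ok
  r1: data parity 0, sent rp 0 → ok
  r2: data parity 1, sent rp 1 → ok
  r3: data parity 0, sent rp 1 → mismatch
  r4: data parity 1, sent rp 1 → ok
Recompute each column's even parity and compare to cp:
  c0: data parity 0, sent cp 0 → ok
  c1: data parity 1, sent cp 1 → ok
  c2: data parity 1, sent cp 0 → mismatch
  c3: data parity 0, sent cp 0 → ok
  c4: data parity 0, sent cp 0 → ok
Exactly one row (r3) and one column (c2) fail → the flipped bit is at their intersection.

row 3, column 2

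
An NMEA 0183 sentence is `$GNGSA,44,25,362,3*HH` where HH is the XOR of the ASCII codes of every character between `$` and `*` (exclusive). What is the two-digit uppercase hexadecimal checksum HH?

5F

XOR the ASCII codes of the payload characters:
  'G' = 0x47 → acc = 0x47
  'N' = 0x4E → acc = 0x09
  'G' = 0x47 → acc = 0x4E
  'S' = 0x53 → acc = 0x1D
  'A' = 0x41 → acc = 0x5C
  ',' = 0x2C → acc = 0x70
  '4' = 0x34 → acc = 0x44
  '4' = 0x34 → acc = 0x70
  ',' = 0x2C → acc = 0x5C
  '2' = 0x32 → acc = 0x6E
  '5' = 0x35 → acc = 0x5B
  ',' = 0x2C → acc = 0x77
  '3' = 0x33 → acc = 0x44
  '6' = 0x36 → acc = 0x72
  '2' = 0x32 → acc = 0x40
  ',' = 0x2C → acc = 0x6C
  '3' = 0x33 → acc = 0x5F
Checksum = 0x5F.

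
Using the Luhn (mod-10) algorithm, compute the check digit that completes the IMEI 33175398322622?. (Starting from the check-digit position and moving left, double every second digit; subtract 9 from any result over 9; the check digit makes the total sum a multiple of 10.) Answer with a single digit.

0

Partial digits right→left: 2 2 6 2 2 3 8 9 3 5 7 1 3 3
Double every second digit counting from the check-digit position (so the 1st, 3rd, 5th, ... of the partial from the right).
  doubled (with −9 where >9): 4 3 4 7 6 5 6 → sum 35
  kept as-is: 2 2 3 9 5 1 3 → sum 25
Total = 35 + 25 = 60.
Check digit = (10 − (60 mod 10)) mod 10 = 0.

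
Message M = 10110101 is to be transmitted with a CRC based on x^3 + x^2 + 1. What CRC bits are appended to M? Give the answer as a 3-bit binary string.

Append 3 zeros: 10110101000. Divide by 1101 (XOR where the leading bit is 1):
  pos 0: 1011 XOR 1101 = 0110
  pos 1: 1100 XOR 1101 = 0001
  pos 4: 1101 XOR 1101 = 0000
Remainder (last 3 bits) = 000. This is the CRC / FCS.

000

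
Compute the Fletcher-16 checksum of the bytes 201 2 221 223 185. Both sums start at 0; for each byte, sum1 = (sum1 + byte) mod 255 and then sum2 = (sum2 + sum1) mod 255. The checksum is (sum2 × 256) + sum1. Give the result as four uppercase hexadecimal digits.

0C43

Running sums (mod 255):
  after byte 0 (201): sum1=201, sum2=201
  after byte 1 (2): sum1=203, sum2=149
  after byte 2 (221): sum1=169, sum2=63
  after byte 3 (223): sum1=137, sum2=200
  after byte 4 (185): sum1=67, sum2=12
Checksum = sum2·256 + sum1 = 12·256 + 67 = 3139 = 0x0C43.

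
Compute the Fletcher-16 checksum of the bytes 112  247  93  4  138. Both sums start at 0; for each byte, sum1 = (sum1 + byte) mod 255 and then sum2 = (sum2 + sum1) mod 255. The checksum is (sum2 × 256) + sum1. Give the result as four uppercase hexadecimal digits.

Running sums (mod 255):
  after byte 0 (112): sum1=112, sum2=112
  after byte 1 (247): sum1=104, sum2=216
  after byte 2 (93): sum1=197, sum2=158
  after byte 3 (4): sum1=201, sum2=104
  after byte 4 (138): sum1=84, sum2=188
Checksum = sum2·256 + sum1 = 188·256 + 84 = 48212 = 0xBC54.

BC54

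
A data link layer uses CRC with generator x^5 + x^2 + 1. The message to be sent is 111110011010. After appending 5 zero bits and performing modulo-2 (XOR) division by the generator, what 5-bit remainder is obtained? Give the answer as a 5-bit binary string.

10110

Append 5 zeros: 11111001101000000. Divide by 100101 (XOR where the leading bit is 1):
  pos 0: 111110 XOR 100101 = 011011
  pos 1: 110110 XOR 100101 = 010011
  pos 2: 100111 XOR 100101 = 000010
  pos 6: 101010 XOR 100101 = 001111
  pos 8: 111100 XOR 100101 = 011001
  pos 9: 110010 XOR 100101 = 010111
  pos 10: 101110 XOR 100101 = 001011
Remainder (last 5 bits) = 10110. This is the CRC / FCS.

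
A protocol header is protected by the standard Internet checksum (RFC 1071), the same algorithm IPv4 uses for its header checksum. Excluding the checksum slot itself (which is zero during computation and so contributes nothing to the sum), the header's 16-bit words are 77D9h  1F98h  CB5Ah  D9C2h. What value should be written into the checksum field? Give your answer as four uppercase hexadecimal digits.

C370

One's-complement addition (fold any carry out of bit 15 back into bit 0):
  0x77D9 + 0x1F98 = 0x09771
  0x9771 + 0xCB5A = 0x162CB → wrap carry → 0x62CC
  0x62CC + 0xD9C2 = 0x13C8E → wrap carry → 0x3C8F
One's-complement sum = 0x3C8F.
Checksum = ~0x3C8F & 0xFFFF = 0xC370.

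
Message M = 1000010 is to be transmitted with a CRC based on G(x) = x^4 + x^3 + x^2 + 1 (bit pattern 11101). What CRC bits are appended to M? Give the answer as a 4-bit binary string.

1111

Append 4 zeros: 10000100000. Divide by 11101 (XOR where the leading bit is 1):
  pos 0: 10000 XOR 11101 = 01101
  pos 1: 11011 XOR 11101 = 00110
  pos 3: 11000 XOR 11101 = 00101
  pos 5: 10100 XOR 11101 = 01001
  pos 6: 10010 XOR 11101 = 01111
Remainder (last 4 bits) = 1111. This is the CRC / FCS.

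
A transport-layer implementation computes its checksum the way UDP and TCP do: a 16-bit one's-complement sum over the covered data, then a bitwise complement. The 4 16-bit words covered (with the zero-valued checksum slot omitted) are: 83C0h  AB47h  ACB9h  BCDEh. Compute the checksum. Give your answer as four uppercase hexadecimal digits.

675F

One's-complement addition (fold any carry out of bit 15 back into bit 0):
  0x83C0 + 0xAB47 = 0x12F07 → wrap carry → 0x2F08
  0x2F08 + 0xACB9 = 0x0DBC1
  0xDBC1 + 0xBCDE = 0x1989F → wrap carry → 0x98A0
One's-complement sum = 0x98A0.
Checksum = ~0x98A0 & 0xFFFF = 0x675F.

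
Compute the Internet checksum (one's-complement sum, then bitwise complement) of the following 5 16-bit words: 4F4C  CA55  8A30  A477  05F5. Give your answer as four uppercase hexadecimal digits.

One's-complement addition (fold any carry out of bit 15 back into bit 0):
  0x4F4C + 0xCA55 = 0x119A1 → wrap carry → 0x19A2
  0x19A2 + 0x8A30 = 0x0A3D2
  0xA3D2 + 0xA477 = 0x14849 → wrap carry → 0x484A
  0x484A + 0x05F5 = 0x04E3F
One's-complement sum = 0x4E3F.
Checksum = ~0x4E3F & 0xFFFF = 0xB1C0.

B1C0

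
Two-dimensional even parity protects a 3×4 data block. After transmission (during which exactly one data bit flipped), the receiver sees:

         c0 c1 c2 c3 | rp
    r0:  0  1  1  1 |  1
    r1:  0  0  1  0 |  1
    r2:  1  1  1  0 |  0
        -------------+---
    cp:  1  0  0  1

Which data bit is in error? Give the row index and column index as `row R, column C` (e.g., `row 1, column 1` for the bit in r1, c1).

Recompute each row's even parity and compare to rp:
  r0: data parity 1, sent rp 1 → ok
  r1: data parity 1, sent rp 1 → ok
  r2: data parity 1, sent rp 0 → mismatch
Recompute each column's even parity and compare to cp:
  c0: data parity 1, sent cp 1 → ok
  c1: data parity 0, sent cp 0 → ok
  c2: data parity 1, sent cp 0 → mismatch
  c3: data parity 1, sent cp 1 → ok
Exactly one row (r2) and one column (c2) fail → the flipped bit is at their intersection.

row 2, column 2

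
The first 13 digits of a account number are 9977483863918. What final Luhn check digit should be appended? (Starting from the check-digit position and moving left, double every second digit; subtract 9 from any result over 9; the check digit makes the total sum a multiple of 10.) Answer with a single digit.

Partial digits right→left: 8 1 9 3 6 8 3 8 4 7 7 9 9
Double every second digit counting from the check-digit position (so the 1st, 3rd, 5th, ... of the partial from the right).
  doubled (with −9 where >9): 7 9 3 6 8 5 9 → sum 47
  kept as-is: 1 3 8 8 7 9 → sum 36
Total = 47 + 36 = 83.
Check digit = (10 − (83 mod 10)) mod 10 = 7.

7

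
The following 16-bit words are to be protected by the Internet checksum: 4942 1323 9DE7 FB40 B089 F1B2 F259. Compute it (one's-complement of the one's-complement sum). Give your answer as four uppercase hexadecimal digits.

One's-complement addition (fold any carry out of bit 15 back into bit 0):
  0x4942 + 0x1323 = 0x05C65
  0x5C65 + 0x9DE7 = 0x0FA4C
  0xFA4C + 0xFB40 = 0x1F58C → wrap carry → 0xF58D
  0xF58D + 0xB089 = 0x1A616 → wrap carry → 0xA617
  0xA617 + 0xF1B2 = 0x197C9 → wrap carry → 0x97CA
  0x97CA + 0xF259 = 0x18A23 → wrap carry → 0x8A24
One's-complement sum = 0x8A24.
Checksum = ~0x8A24 & 0xFFFF = 0x75DB.

75DB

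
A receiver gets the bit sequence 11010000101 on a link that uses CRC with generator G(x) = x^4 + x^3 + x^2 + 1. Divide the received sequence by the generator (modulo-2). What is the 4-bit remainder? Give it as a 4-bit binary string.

Modulo-2 division of 11010000101 by 11101:
  pos 0: 11010 XOR 11101 = 00111
  pos 2: 11100 XOR 11101 = 00001
  pos 6: 10101 XOR 11101 = 01000
Remainder = 1000 (nonzero — an error is detected).

1000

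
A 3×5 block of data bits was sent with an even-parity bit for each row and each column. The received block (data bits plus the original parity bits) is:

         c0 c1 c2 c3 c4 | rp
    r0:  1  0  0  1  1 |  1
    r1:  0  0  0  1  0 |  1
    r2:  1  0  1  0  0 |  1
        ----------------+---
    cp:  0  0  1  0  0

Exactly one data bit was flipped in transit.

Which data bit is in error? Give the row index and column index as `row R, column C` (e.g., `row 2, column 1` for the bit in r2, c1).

row 2, column 4

Recompute each row's even parity and compare to rp:
  r0: data parity 1, sent rp 1 → ok
  r1: data parity 1, sent rp 1 → ok
  r2: data parity 0, sent rp 1 → mismatch
Recompute each column's even parity and compare to cp:
  c0: data parity 0, sent cp 0 → ok
  c1: data parity 0, sent cp 0 → ok
  c2: data parity 1, sent cp 1 → ok
  c3: data parity 0, sent cp 0 → ok
  c4: data parity 1, sent cp 0 → mismatch
Exactly one row (r2) and one column (c4) fail → the flipped bit is at their intersection.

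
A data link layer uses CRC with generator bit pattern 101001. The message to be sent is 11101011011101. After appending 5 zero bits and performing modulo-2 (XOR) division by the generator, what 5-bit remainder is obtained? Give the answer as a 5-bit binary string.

Append 5 zeros: 1110101101110100000. Divide by 101001 (XOR where the leading bit is 1):
  pos 0: 111010 XOR 101001 = 010011
  pos 1: 100111 XOR 101001 = 001110
  pos 3: 111010 XOR 101001 = 010011
  pos 4: 100111 XOR 101001 = 001110
  pos 6: 111011 XOR 101001 = 010010
  pos 7: 100100 XOR 101001 = 001101
  pos 9: 110110 XOR 101001 = 011111
  pos 10: 111110 XOR 101001 = 010111
  pos 11: 101110 XOR 101001 = 000111
Remainder (last 5 bits) = 11100. This is the CRC / FCS.

11100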